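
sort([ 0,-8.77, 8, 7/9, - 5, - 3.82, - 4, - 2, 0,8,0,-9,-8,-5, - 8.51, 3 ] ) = [-9,-8.77, - 8.51, - 8, - 5,-5,  -  4, - 3.82,-2, 0, 0, 0,7/9, 3 , 8, 8]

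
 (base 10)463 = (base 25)ID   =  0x1cf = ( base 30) fd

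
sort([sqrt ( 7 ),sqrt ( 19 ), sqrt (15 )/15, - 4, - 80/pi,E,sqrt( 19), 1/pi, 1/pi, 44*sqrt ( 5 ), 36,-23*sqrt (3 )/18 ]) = [ - 80/pi, - 4 , - 23*sqrt( 3)/18, sqrt (15 ) /15 , 1/pi,1/pi,sqrt ( 7 ),E, sqrt(19 ), sqrt(19 ),36, 44*sqrt( 5 )]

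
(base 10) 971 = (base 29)14e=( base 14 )4d5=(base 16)3cb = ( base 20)28B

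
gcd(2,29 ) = 1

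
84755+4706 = 89461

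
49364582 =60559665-11195083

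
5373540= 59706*90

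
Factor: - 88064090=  - 2^1*5^1*2543^1* 3463^1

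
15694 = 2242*7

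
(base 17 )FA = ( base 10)265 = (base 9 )324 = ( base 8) 411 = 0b100001001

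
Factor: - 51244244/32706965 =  - 2^2*5^(-1)*6541393^ ( - 1 ) * 12811061^1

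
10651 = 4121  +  6530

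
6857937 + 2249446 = 9107383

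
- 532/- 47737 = 532/47737 = 0.01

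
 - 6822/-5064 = 1137/844 = 1.35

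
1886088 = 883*2136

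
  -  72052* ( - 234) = 16860168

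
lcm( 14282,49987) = 99974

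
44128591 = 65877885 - 21749294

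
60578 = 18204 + 42374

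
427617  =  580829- 153212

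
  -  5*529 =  - 2645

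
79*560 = 44240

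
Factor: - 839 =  - 839^1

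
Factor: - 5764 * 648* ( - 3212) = 11997051264 = 2^7 * 3^4 * 11^2*73^1*131^1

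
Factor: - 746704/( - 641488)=46669/40093 = 7^1*59^1 * 113^1*40093^( - 1 )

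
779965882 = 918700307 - 138734425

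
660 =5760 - 5100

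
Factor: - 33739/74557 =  - 7^ (-1)*10651^ ( - 1)*33739^1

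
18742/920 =20  +  171/460 = 20.37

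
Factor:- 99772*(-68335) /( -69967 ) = -2^2*5^1*31^ ( - 1 )*37^( - 1) * 61^ (  -  1)*79^1 *173^1*24943^1 = - 6817919620/69967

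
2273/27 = 84 + 5/27 = 84.19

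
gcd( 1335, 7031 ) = 89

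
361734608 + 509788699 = 871523307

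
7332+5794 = 13126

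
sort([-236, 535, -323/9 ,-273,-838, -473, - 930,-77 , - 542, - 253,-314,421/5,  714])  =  [ - 930,  -  838 , - 542,- 473,  -  314,-273 ,  -  253,-236 , - 77, - 323/9 , 421/5, 535, 714 ] 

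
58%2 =0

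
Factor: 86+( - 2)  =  84 = 2^2*3^1*7^1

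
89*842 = 74938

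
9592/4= 2398 = 2398.00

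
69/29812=69/29812 = 0.00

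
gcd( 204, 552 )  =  12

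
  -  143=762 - 905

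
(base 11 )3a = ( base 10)43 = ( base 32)1b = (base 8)53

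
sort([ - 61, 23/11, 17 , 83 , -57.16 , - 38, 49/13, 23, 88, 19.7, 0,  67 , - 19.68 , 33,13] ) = [-61,-57.16, - 38, - 19.68,0, 23/11,49/13, 13,  17 , 19.7, 23,33, 67,83,88]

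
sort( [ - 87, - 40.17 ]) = [ - 87, - 40.17 ] 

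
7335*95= 696825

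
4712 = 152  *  31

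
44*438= 19272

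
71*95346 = 6769566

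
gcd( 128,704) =64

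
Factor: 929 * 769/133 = 7^( - 1 )*19^(  -  1) * 769^1*929^1 = 714401/133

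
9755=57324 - 47569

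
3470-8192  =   -4722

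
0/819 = 0= 0.00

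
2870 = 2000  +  870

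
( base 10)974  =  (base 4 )33032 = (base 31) 10D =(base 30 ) 12E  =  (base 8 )1716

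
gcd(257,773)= 1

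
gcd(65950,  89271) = 1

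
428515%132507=30994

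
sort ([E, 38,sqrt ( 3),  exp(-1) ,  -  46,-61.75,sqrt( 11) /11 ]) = [  -  61.75, - 46, sqrt (11)/11, exp ( - 1),  sqrt(3), E, 38 ] 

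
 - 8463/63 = - 403/3 = - 134.33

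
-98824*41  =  -4051784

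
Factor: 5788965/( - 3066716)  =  -2^ ( - 2)*3^1*5^1*7^1*13^1*4241^1*766679^( - 1)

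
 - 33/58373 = - 33/58373 = - 0.00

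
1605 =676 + 929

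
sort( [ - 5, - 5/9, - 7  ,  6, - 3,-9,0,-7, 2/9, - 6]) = [ - 9, - 7 , - 7, - 6, - 5, - 3, - 5/9,0,2/9,6 ]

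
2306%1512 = 794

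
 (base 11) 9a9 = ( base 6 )5332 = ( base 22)2AK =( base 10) 1208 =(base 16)4B8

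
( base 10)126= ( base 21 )60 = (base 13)99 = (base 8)176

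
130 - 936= - 806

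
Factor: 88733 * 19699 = 1747951367 = 89^1*997^1*19699^1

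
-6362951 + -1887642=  - 8250593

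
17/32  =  17/32 =0.53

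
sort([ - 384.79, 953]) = [-384.79, 953 ]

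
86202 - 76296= 9906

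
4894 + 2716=7610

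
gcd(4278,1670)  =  2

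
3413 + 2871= 6284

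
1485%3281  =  1485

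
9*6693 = 60237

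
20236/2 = 10118 = 10118.00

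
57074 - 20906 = 36168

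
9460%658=248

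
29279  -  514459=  - 485180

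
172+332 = 504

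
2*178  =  356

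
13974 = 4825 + 9149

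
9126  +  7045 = 16171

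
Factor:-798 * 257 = -205086 = -2^1*3^1*7^1 * 19^1*257^1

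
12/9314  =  6/4657   =  0.00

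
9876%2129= 1360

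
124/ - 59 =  - 3 + 53/59 = - 2.10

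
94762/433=218 + 368/433 = 218.85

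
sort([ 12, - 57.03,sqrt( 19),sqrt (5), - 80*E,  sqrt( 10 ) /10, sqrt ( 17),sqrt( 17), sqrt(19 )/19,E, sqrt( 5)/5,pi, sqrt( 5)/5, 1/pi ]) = [-80*E,-57.03, sqrt (19)/19,sqrt( 10)/10,1/pi,sqrt ( 5 ) /5, sqrt(5)/5,sqrt( 5),E, pi, sqrt( 17),sqrt (17 ),sqrt( 19), 12]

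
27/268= 27/268 = 0.10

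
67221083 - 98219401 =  - 30998318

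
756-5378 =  - 4622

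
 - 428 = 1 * (  -  428 )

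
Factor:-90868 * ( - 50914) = 2^3*22717^1 * 25457^1=4626453352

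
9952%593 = 464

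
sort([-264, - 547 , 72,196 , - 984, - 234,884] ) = [ - 984, - 547, - 264, - 234, 72,196,884 ]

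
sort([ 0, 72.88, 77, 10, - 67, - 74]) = [ - 74 , - 67,0,10,  72.88, 77]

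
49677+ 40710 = 90387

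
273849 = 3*91283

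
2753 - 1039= 1714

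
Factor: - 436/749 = -2^2 * 7^( - 1 )*107^( - 1 )*109^1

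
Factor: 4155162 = 2^1* 3^1*11^1*157^1 *401^1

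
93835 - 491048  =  -397213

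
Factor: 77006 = 2^1 * 139^1*277^1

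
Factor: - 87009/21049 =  - 897/217 = -3^1*7^( -1 ) * 13^1*23^1* 31^(  -  1)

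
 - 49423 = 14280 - 63703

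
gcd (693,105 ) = 21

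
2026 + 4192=6218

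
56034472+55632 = 56090104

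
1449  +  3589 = 5038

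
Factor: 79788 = 2^2*3^1 * 61^1*109^1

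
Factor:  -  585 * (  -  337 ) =197145 = 3^2*  5^1 * 13^1*337^1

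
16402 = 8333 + 8069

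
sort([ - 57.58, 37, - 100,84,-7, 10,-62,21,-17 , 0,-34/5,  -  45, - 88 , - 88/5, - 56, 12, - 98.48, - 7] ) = [ - 100, - 98.48, - 88, - 62, - 57.58,-56, - 45,  -  88/5, - 17, - 7 , - 7, - 34/5,0, 10, 12, 21, 37,84]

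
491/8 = 61 + 3/8= 61.38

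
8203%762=583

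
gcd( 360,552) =24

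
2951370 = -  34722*(-85 ) 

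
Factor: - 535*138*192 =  - 2^7*3^2*5^1*23^1*107^1 = - 14175360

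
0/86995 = 0 = 0.00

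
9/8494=9/8494 = 0.00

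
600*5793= 3475800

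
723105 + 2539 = 725644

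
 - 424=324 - 748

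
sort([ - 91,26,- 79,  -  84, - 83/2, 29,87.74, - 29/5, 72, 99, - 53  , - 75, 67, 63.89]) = [-91, - 84, - 79,  -  75,-53, - 83/2,-29/5,26, 29,63.89,67, 72,87.74, 99] 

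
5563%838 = 535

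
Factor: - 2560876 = - 2^2 * 640219^1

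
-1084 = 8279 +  - 9363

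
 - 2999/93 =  - 2999/93 = - 32.25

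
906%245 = 171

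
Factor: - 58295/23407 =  - 655/263 =-5^1 * 131^1*263^(- 1 ) 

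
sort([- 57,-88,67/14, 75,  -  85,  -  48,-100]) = [ - 100 ,-88,  -  85, - 57 ,-48,67/14, 75 ]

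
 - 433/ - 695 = 433/695 = 0.62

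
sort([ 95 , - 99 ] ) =[ - 99,95] 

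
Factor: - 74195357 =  - 431^1*  172147^1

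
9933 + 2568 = 12501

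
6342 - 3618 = 2724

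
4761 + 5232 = 9993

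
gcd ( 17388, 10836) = 252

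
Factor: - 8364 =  - 2^2*3^1*17^1*41^1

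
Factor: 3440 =2^4*5^1*43^1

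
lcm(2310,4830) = 53130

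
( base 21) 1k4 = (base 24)1C1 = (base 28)12P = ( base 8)1541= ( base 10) 865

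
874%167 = 39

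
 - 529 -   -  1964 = 1435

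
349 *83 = 28967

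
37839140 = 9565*3956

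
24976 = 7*3568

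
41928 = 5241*8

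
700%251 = 198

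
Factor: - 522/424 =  - 2^( - 2)*3^2*29^1*53^( - 1) =-261/212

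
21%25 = 21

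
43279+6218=49497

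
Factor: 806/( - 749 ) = -2^1*7^(  -  1)*13^1*31^1*107^( -1)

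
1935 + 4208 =6143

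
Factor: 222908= 2^2*7^1*19^1*419^1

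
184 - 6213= -6029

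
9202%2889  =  535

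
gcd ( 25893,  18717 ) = 3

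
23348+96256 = 119604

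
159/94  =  1 + 65/94= 1.69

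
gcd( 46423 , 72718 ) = 1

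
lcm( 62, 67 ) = 4154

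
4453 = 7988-3535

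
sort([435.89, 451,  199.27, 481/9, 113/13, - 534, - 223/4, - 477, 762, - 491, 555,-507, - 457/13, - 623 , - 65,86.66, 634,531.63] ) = [ - 623, -534 ,-507 , -491, - 477, - 65,  -  223/4,-457/13,113/13 , 481/9,  86.66, 199.27, 435.89, 451,531.63, 555, 634, 762]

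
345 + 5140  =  5485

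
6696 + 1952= 8648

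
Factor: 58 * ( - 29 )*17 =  - 2^1*17^1*29^2 = - 28594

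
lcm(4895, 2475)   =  220275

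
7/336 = 1/48 = 0.02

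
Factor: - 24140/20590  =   - 34/29 =-2^1*17^1*29^(-1)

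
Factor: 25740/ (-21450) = -6/5 = - 2^1* 3^1* 5^( - 1 ) 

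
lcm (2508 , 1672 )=5016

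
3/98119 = 3/98119 = 0.00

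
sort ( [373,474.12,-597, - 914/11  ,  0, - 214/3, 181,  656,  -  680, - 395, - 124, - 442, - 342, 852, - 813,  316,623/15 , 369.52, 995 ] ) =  [ -813,  -  680,  -  597,-442,  -  395, - 342, - 124, - 914/11 ,  -  214/3,  0 , 623/15,181, 316 , 369.52,373, 474.12,656,852,995] 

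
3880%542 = 86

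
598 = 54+544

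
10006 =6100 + 3906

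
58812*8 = 470496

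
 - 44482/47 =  - 44482/47 =- 946.43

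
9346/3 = 9346/3  =  3115.33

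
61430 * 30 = 1842900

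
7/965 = 7/965 = 0.01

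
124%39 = 7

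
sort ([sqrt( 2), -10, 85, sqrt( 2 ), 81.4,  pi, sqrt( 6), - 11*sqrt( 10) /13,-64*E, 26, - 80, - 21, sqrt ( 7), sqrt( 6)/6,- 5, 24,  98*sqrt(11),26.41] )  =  [-64*E, - 80,-21,  -  10, - 5, - 11*sqrt( 10)/13, sqrt(6)/6 , sqrt( 2), sqrt( 2), sqrt( 6 ), sqrt( 7 ), pi, 24, 26 , 26.41, 81.4, 85 , 98*sqrt(11 ) ] 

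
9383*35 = 328405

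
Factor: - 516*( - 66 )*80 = 2724480 = 2^7*3^2*5^1*11^1*43^1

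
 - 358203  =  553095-911298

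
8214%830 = 744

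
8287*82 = 679534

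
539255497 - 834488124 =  - 295232627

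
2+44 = 46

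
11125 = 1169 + 9956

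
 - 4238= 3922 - 8160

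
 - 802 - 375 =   -  1177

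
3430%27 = 1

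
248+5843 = 6091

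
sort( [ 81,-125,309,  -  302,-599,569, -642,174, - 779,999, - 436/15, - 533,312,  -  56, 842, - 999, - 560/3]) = [  -  999 ,- 779,-642, - 599, - 533,-302, - 560/3, - 125,-56, - 436/15, 81,174, 309, 312  ,  569,842, 999]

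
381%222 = 159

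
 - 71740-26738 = - 98478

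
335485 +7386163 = 7721648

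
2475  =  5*495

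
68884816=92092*748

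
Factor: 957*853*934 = 762443814  =  2^1*3^1*  11^1* 29^1*467^1*853^1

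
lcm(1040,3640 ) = 7280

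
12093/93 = 130 + 1/31 = 130.03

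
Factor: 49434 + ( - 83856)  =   - 34422 = - 2^1*3^1*5737^1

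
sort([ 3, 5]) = [ 3,  5]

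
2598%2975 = 2598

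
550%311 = 239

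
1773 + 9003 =10776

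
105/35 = 3 = 3.00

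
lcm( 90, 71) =6390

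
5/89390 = 1/17878 = 0.00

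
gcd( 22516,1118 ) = 26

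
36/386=18/193 = 0.09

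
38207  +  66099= 104306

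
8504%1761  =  1460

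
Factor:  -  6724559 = -79^1*85121^1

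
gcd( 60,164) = 4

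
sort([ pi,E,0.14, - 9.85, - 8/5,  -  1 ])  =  [ - 9.85,-8/5,-1, 0.14,E , pi ]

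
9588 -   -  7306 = 16894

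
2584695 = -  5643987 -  - 8228682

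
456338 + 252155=708493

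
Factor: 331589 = 331589^1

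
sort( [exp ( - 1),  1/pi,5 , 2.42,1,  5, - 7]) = [ - 7, 1/pi, exp( - 1) , 1 , 2.42,5,5] 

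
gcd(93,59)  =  1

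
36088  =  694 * 52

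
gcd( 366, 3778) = 2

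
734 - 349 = 385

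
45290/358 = 22645/179 = 126.51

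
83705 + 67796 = 151501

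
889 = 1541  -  652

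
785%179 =69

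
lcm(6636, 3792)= 26544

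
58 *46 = 2668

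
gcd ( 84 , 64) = 4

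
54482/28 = 1945+11/14 = 1945.79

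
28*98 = 2744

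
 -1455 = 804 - 2259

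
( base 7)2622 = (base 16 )3E4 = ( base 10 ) 996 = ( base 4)33210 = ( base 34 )TA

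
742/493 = 742/493 = 1.51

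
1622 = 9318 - 7696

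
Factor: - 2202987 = - 3^1*734329^1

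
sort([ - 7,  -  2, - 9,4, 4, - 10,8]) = [ - 10, - 9, - 7, - 2,4, 4,  8 ] 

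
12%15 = 12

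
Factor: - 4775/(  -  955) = 5  =  5^1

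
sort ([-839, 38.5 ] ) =[-839,38.5]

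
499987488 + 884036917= 1384024405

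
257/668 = 257/668 = 0.38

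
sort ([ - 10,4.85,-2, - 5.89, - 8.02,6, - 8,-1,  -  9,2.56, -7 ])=[-10,- 9, - 8.02, - 8, - 7,  -  5.89,-2, - 1 , 2.56,  4.85,6] 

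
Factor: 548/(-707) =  - 2^2*7^( - 1)*101^( - 1)*137^1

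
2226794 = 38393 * 58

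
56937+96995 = 153932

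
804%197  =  16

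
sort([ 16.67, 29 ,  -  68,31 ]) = [-68,  16.67, 29,31 ] 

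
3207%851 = 654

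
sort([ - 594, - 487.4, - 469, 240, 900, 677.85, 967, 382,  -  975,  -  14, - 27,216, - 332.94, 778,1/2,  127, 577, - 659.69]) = [ - 975,  -  659.69,-594,  -  487.4,  -  469, - 332.94,  -  27, - 14,1/2,127, 216, 240, 382 , 577 , 677.85 , 778, 900,967 ] 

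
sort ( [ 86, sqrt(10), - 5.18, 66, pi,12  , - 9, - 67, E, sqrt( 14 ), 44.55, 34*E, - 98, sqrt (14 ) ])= [ - 98, - 67, - 9,-5.18,E, pi , sqrt (10 ), sqrt( 14 ),sqrt( 14),12, 44.55, 66,86, 34*E] 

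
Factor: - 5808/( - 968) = 6 = 2^1* 3^1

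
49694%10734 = 6758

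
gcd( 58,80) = 2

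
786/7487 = 786/7487 = 0.10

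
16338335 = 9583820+6754515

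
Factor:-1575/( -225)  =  7 = 7^1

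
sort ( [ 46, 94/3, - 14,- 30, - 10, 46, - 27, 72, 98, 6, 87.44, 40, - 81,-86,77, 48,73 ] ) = [-86, - 81, - 30, - 27,- 14, - 10,6, 94/3,40,46,46, 48, 72, 73,77 , 87.44,98 ] 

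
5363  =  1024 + 4339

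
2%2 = 0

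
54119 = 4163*13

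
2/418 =1/209 = 0.00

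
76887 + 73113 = 150000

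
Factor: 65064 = 2^3 * 3^1  *  2711^1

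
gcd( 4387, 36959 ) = 1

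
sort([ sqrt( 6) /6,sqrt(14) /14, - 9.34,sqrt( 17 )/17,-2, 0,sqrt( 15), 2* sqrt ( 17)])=[-9.34, - 2,0, sqrt( 17)/17,sqrt( 14 ) /14,sqrt(6)/6,sqrt( 15),2*sqrt(17) ] 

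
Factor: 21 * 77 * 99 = 3^3*7^2*11^2= 160083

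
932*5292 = 4932144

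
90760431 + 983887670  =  1074648101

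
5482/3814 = 1+ 834/1907 = 1.44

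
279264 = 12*23272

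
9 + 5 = 14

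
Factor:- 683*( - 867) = 592161 = 3^1*17^2*683^1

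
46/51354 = 23/25677 = 0.00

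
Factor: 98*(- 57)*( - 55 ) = 307230 = 2^1*3^1 * 5^1*7^2*11^1*19^1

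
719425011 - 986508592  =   - 267083581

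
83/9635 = 83/9635 = 0.01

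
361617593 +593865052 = 955482645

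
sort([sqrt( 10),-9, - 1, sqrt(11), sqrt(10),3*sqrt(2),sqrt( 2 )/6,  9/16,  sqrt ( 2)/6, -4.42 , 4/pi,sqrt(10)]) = [ - 9, - 4.42 , - 1  ,  sqrt( 2 )/6, sqrt ( 2)/6, 9/16,4/pi,sqrt( 10),  sqrt( 10 ),sqrt( 10),  sqrt(11), 3*sqrt(2 ) ] 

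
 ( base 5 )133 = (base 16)2B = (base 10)43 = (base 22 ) 1L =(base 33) 1a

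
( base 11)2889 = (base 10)3727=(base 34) 37L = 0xE8F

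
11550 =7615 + 3935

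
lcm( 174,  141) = 8178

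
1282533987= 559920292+722613695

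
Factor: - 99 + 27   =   - 72= - 2^3*3^2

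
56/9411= 56/9411 = 0.01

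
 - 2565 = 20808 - 23373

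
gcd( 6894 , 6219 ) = 9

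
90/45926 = 45/22963 =0.00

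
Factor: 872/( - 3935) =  - 2^3*5^ ( - 1 )* 109^1*787^( - 1)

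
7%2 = 1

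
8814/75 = 117 + 13/25 = 117.52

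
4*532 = 2128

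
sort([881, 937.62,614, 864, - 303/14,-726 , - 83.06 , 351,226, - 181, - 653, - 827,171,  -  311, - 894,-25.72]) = [ - 894,-827, - 726, - 653, - 311, -181, - 83.06, - 25.72, - 303/14, 171, 226,351,614, 864,881,937.62 ]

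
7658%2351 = 605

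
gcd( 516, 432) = 12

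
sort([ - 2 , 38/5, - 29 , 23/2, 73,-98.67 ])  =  [ - 98.67,-29,- 2,38/5,23/2, 73] 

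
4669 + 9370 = 14039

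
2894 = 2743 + 151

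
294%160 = 134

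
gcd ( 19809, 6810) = 3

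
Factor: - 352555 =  - 5^1 * 7^2*1439^1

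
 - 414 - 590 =  -  1004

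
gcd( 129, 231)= 3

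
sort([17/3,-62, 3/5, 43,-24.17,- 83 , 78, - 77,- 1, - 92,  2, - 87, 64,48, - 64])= [ -92, - 87 ,- 83,  -  77, - 64 , - 62 ,- 24.17, - 1,  3/5,2 , 17/3, 43, 48,64,78 ]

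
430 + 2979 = 3409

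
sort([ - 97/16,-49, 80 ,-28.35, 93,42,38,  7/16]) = [- 49,  -  28.35, - 97/16,7/16,38,42, 80, 93 ] 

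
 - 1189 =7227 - 8416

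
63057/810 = 77 + 229/270 = 77.85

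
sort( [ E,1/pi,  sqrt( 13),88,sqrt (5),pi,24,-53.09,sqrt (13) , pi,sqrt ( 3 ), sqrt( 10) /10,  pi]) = [ - 53.09, sqrt( 10)/10, 1/pi,sqrt (3 ),sqrt (5), E,pi, pi,pi,sqrt(13 ), sqrt(13), 24 , 88] 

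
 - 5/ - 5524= 5/5524 = 0.00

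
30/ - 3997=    - 30/3997= - 0.01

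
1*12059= 12059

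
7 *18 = 126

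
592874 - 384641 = 208233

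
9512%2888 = 848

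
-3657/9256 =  - 3657/9256 = - 0.40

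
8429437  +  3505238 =11934675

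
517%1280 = 517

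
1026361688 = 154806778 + 871554910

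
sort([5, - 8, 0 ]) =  [- 8,0,  5 ]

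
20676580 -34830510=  - 14153930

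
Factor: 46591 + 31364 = 77955 = 3^1 * 5^1*5197^1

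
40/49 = 40/49 = 0.82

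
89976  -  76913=13063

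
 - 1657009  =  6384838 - 8041847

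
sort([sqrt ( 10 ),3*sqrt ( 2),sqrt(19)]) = [sqrt ( 10), 3*sqrt ( 2 ), sqrt ( 19)]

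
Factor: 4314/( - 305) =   -  2^1*3^1*5^( - 1 )*61^(-1)*719^1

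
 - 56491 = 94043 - 150534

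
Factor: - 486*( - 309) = 2^1*3^6* 103^1 = 150174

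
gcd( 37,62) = 1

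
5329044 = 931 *5724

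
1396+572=1968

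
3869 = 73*53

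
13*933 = 12129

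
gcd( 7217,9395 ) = 1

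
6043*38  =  229634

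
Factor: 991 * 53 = 53^1*991^1 = 52523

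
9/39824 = 9/39824  =  0.00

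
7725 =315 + 7410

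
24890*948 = 23595720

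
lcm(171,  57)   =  171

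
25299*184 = 4655016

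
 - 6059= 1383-7442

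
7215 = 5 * 1443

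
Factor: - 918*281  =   - 257958 =- 2^1*3^3*17^1*281^1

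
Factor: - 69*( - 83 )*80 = 2^4*3^1*5^1*23^1*83^1 = 458160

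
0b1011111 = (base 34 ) 2r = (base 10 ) 95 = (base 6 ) 235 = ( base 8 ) 137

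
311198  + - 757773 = - 446575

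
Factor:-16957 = -31^1 * 547^1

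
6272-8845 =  - 2573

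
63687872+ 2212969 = 65900841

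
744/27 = 27+5/9 = 27.56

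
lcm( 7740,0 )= 0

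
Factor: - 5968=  -2^4*373^1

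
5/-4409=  -5/4409= -0.00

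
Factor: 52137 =3^3* 1931^1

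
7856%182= 30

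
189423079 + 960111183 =1149534262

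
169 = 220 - 51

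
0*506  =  0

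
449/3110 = 449/3110 = 0.14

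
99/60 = 1  +  13/20= 1.65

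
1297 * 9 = 11673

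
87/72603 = 29/24201 = 0.00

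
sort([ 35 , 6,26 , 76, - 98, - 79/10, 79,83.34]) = [ - 98, - 79/10,6,26,35,76,79,83.34 ]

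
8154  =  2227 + 5927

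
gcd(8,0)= 8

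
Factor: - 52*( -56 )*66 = 2^6*3^1 * 7^1 * 11^1*13^1 = 192192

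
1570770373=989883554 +580886819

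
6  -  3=3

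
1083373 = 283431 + 799942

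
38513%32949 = 5564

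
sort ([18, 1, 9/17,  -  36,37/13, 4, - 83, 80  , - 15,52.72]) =[ - 83, - 36, - 15,9/17, 1, 37/13, 4, 18, 52.72,  80] 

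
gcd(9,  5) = 1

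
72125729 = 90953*793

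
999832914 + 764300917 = 1764133831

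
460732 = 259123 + 201609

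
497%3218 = 497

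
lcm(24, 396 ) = 792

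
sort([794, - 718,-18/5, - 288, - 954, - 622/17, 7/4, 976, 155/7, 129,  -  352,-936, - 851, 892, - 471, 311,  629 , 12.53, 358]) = [ - 954, - 936,- 851, - 718, - 471,-352, - 288, - 622/17, - 18/5,7/4, 12.53,155/7,129, 311,358, 629,794, 892,976]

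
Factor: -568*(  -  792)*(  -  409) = -183991104  =  -  2^6*3^2 *11^1 * 71^1*409^1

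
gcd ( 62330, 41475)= 5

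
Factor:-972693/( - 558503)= 3^2*11^( - 1)*  23^1*37^1*127^1*50773^( - 1)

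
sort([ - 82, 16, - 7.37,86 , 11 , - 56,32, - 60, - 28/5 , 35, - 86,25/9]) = [ -86, - 82, - 60, - 56, - 7.37, - 28/5, 25/9,11 , 16, 32,35 , 86 ] 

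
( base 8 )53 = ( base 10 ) 43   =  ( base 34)19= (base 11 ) 3a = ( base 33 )1a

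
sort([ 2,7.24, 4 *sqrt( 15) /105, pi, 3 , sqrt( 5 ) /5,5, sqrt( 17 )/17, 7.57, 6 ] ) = [ 4*sqrt ( 15 ) /105, sqrt( 17 )/17, sqrt (5)/5, 2, 3, pi , 5,6,7.24, 7.57]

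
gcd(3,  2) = 1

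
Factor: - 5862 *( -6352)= 2^5*3^1* 397^1*977^1=37235424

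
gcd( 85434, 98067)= 3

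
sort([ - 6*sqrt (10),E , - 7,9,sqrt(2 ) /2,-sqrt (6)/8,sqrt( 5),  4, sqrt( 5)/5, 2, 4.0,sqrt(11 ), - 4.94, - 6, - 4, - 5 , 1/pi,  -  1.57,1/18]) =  [ - 6*sqrt(10), - 7, - 6, - 5 , - 4.94, - 4, - 1.57, - sqrt(6 ) /8 , 1/18,  1/pi , sqrt ( 5 ) /5 , sqrt( 2) /2,2,sqrt(5 ), E , sqrt ( 11 ), 4 , 4.0, 9]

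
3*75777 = 227331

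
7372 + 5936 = 13308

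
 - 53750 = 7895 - 61645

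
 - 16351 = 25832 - 42183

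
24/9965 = 24/9965 = 0.00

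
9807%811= 75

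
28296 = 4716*6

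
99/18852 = 33/6284 = 0.01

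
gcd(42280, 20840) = 40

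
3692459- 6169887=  - 2477428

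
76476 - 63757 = 12719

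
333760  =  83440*4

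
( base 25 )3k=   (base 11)87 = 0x5F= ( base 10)95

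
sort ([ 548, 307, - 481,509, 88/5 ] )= [ - 481, 88/5, 307,509, 548 ] 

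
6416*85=545360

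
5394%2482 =430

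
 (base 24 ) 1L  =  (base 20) 25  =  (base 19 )27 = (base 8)55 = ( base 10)45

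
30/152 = 15/76 = 0.20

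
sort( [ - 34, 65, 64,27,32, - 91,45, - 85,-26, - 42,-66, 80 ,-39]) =[ - 91,-85,-66, - 42, - 39, - 34,-26,27, 32, 45,64, 65, 80] 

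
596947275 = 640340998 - 43393723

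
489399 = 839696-350297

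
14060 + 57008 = 71068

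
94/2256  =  1/24 = 0.04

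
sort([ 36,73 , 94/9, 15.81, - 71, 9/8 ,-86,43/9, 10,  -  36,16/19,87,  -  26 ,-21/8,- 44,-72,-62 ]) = [ - 86, - 72, - 71 ,-62,-44 ,- 36, - 26, - 21/8,16/19,9/8,43/9,10,94/9,15.81,36,73,87] 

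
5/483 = 5/483 = 0.01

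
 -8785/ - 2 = 8785/2=4392.50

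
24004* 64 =1536256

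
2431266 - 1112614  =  1318652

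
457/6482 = 457/6482= 0.07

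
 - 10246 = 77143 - 87389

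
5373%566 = 279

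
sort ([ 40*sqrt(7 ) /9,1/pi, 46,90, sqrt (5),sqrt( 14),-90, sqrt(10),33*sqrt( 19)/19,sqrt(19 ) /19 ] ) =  [ -90, sqrt (19)/19,1/pi, sqrt( 5),sqrt(10 ),sqrt( 14),33*sqrt(19)/19,40*sqrt(7) /9,46, 90]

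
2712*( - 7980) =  - 21641760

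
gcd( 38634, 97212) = 6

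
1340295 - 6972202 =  - 5631907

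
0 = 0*38818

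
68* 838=56984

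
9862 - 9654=208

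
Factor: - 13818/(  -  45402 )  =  7/23 = 7^1*23^( - 1)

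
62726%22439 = 17848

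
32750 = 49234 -16484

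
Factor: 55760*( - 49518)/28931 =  - 2^5*3^3 * 5^1 *17^1*41^1*131^1 *4133^( - 1) = - 394446240/4133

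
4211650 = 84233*50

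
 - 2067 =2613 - 4680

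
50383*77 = 3879491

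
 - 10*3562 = -35620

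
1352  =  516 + 836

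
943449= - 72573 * ( - 13 )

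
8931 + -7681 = 1250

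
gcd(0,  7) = 7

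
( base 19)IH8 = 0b1101010101101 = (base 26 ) A2H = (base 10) 6829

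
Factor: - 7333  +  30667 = 2^1*3^1*3889^1  =  23334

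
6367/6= 1061 + 1/6 = 1061.17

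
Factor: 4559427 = 3^2*127^1*3989^1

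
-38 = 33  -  71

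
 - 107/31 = - 107/31= - 3.45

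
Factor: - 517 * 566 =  - 2^1*11^1*47^1*  283^1= - 292622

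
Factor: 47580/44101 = 2^2*3^1*5^1*13^1*61^1*44101^ ( - 1 )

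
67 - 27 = 40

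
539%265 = 9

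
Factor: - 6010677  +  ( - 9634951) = -15645628 = - 2^2*1427^1 * 2741^1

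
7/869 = 7/869 = 0.01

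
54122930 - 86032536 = -31909606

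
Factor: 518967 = 3^4*43^1*149^1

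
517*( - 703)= - 363451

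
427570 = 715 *598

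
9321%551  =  505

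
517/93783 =517/93783  =  0.01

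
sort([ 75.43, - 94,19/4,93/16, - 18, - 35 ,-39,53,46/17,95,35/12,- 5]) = [-94,-39, -35,- 18,-5, 46/17, 35/12,19/4,93/16, 53,75.43,95]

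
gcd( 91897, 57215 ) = 1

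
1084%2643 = 1084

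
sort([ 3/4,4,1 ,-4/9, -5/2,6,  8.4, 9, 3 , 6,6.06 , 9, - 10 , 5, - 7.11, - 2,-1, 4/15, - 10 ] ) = [ - 10,  -  10,  -  7.11 , - 5/2, - 2 , - 1, - 4/9, 4/15,3/4,1, 3, 4, 5, 6, 6,6.06,8.4,9,9]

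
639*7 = 4473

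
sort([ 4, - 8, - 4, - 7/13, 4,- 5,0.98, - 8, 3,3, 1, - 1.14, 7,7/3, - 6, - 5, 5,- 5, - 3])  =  [ - 8, - 8 , - 6, - 5, - 5, - 5 , - 4, - 3, - 1.14, - 7/13, 0.98, 1, 7/3 , 3, 3,4, 4, 5, 7 ]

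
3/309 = 1/103= 0.01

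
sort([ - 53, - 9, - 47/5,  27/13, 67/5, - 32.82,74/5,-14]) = [- 53, -32.82, -14, - 47/5,-9,27/13 , 67/5, 74/5] 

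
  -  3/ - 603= 1/201=0.00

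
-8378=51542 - 59920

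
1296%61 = 15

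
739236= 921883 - 182647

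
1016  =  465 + 551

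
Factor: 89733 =3^1*7^1*4273^1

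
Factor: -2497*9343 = -11^1*227^1*9343^1 = -23329471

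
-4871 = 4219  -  9090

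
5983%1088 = 543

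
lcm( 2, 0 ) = 0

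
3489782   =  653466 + 2836316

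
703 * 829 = 582787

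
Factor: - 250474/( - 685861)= 2^1*7^1*11^( - 1) * 17891^1*62351^( - 1 ) 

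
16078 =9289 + 6789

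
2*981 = 1962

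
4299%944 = 523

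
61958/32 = 30979/16 = 1936.19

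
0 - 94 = - 94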